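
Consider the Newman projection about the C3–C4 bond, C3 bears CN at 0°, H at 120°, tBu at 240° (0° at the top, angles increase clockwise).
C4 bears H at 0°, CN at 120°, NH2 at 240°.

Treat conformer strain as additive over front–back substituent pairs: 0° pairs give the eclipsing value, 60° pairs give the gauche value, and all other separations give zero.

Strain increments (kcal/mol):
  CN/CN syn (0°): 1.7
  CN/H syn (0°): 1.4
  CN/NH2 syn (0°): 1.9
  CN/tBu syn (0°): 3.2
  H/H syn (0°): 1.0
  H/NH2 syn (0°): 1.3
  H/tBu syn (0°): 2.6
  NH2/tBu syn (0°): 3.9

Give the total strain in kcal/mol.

This conformer is eclipsed. CN at 0° is eclipsed with H at 0° (1.4); H at 120° is eclipsed with CN at 120° (1.4); tBu at 240° is eclipsed with NH2 at 240° (3.9). Total 6.7 kcal/mol.

6.7 kcal/mol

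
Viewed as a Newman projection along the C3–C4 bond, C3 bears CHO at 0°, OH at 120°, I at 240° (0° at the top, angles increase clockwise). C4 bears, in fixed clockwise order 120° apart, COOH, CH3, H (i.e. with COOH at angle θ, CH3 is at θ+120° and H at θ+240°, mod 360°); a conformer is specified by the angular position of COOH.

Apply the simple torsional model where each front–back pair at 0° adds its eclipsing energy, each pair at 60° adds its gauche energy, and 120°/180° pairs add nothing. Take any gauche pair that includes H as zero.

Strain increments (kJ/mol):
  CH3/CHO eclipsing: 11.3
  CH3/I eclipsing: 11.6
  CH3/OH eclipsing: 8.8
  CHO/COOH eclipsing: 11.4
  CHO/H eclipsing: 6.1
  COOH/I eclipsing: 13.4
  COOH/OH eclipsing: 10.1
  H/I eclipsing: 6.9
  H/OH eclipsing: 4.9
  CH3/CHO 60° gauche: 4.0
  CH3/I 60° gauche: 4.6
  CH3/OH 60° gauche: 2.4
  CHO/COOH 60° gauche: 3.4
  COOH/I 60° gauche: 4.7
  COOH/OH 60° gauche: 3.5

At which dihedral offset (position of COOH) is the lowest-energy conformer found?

COOH at 0° is eclipsed. CHO at 0° is eclipsed with COOH at 0° (11.4); OH at 120° is eclipsed with CH3 at 120° (8.8); I at 240° is eclipsed with H at 240° (6.9). Total 27.1 kJ/mol.
COOH at 60° is staggered. CHO at 0° is gauche with COOH at 60° (3.4); OH at 120° is gauche with COOH at 60° (3.5); OH at 120° is gauche with CH3 at 180° (2.4); I at 240° is gauche with CH3 at 180° (4.6). Total 13.9 kJ/mol.
COOH at 120° is eclipsed. CHO at 0° is eclipsed with H at 0° (6.1); OH at 120° is eclipsed with COOH at 120° (10.1); I at 240° is eclipsed with CH3 at 240° (11.6). Total 27.8 kJ/mol.
COOH at 180° is staggered. CHO at 0° is gauche with CH3 at 300° (4.0); OH at 120° is gauche with COOH at 180° (3.5); I at 240° is gauche with COOH at 180° (4.7); I at 240° is gauche with CH3 at 300° (4.6). Total 16.8 kJ/mol.
COOH at 240° is eclipsed. CHO at 0° is eclipsed with CH3 at 0° (11.3); OH at 120° is eclipsed with H at 120° (4.9); I at 240° is eclipsed with COOH at 240° (13.4). Total 29.6 kJ/mol.
COOH at 300° is staggered. CHO at 0° is gauche with COOH at 300° (3.4); CHO at 0° is gauche with CH3 at 60° (4.0); OH at 120° is gauche with CH3 at 60° (2.4); I at 240° is gauche with COOH at 300° (4.7). Total 14.5 kJ/mol.
The minimum (13.9 kJ/mol) occurs with COOH at 60°.

60°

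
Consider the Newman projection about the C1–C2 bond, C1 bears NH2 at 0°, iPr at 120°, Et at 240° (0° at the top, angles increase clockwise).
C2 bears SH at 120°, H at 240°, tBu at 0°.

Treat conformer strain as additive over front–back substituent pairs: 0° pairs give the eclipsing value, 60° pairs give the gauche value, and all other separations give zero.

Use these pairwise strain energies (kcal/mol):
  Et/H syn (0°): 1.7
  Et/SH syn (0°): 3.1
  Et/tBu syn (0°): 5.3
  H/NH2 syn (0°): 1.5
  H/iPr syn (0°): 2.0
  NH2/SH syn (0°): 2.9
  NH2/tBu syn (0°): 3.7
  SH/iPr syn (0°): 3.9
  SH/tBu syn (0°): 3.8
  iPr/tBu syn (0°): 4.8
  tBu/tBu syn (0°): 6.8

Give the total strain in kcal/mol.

This conformer (eclipsed): NH2–tBu eclipsed, iPr–SH eclipsed, Et–H eclipsed; 3.7 + 3.9 + 1.7 = 9.3 kcal/mol.

9.3 kcal/mol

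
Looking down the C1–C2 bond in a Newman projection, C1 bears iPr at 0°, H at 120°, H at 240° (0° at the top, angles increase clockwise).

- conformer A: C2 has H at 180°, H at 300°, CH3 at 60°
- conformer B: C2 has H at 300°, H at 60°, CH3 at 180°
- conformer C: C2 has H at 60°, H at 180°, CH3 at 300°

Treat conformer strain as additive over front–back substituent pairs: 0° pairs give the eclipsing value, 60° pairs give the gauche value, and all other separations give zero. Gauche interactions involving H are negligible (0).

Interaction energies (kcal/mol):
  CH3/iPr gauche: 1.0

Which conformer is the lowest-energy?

A (staggered): iPr(0°)/CH3(60°) gauche 1.0 → 1.0 kcal/mol.
B (staggered): no non-H gauche contacts → 0.0 kcal/mol.
C (staggered): iPr(0°)/CH3(300°) gauche 1.0 → 1.0 kcal/mol.
B has the lowest total (0.0 kcal/mol).

B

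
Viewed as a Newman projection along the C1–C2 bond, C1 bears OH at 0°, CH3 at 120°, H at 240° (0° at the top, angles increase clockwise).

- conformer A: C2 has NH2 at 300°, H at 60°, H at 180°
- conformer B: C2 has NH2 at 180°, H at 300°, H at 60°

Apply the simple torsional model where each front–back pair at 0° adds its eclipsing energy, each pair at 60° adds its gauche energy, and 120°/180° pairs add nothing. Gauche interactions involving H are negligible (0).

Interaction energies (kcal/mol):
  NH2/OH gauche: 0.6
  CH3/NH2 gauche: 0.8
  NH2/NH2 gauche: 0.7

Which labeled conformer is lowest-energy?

A

A (staggered): OH–NH2 gauche; 0.6 = 0.6 kcal/mol.
B (staggered): CH3–NH2 gauche; 0.8 = 0.8 kcal/mol.
A has the lowest total (0.6 kcal/mol).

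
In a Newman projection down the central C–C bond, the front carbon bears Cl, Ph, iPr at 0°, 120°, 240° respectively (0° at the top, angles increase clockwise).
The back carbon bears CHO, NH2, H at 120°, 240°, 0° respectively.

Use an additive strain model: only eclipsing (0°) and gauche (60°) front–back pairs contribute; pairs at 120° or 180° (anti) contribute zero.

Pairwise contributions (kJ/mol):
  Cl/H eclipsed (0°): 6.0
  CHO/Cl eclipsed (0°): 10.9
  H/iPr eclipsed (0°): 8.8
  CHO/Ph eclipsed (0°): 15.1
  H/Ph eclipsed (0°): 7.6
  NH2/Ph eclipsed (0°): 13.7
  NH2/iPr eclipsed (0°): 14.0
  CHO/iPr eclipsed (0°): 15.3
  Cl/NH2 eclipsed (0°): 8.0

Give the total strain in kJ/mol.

35.1 kJ/mol

This conformer (eclipsed): Cl(0°)/H(0°) eclipsed 6.0; Ph(120°)/CHO(120°) eclipsed 15.1; iPr(240°)/NH2(240°) eclipsed 14.0 → 35.1 kJ/mol.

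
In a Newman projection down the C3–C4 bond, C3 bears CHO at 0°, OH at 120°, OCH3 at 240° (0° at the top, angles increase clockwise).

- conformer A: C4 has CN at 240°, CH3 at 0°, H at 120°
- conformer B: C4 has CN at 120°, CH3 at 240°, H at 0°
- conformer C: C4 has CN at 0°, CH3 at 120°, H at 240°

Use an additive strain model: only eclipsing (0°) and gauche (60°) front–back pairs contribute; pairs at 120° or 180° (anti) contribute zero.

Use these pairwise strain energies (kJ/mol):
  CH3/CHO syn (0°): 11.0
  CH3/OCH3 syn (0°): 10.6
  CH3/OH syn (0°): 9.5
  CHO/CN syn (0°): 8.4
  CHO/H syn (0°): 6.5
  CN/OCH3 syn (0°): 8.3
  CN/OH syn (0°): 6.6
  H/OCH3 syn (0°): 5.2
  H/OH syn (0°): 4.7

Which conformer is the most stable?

C

A (eclipsed): CHO(0°)/CH3(0°) eclipsed 11.0; OH(120°)/H(120°) eclipsed 4.7; OCH3(240°)/CN(240°) eclipsed 8.3 → 24.0 kJ/mol.
B (eclipsed): CHO(0°)/H(0°) eclipsed 6.5; OH(120°)/CN(120°) eclipsed 6.6; OCH3(240°)/CH3(240°) eclipsed 10.6 → 23.7 kJ/mol.
C (eclipsed): CHO(0°)/CN(0°) eclipsed 8.4; OH(120°)/CH3(120°) eclipsed 9.5; OCH3(240°)/H(240°) eclipsed 5.2 → 23.1 kJ/mol.
C has the lowest total (23.1 kJ/mol).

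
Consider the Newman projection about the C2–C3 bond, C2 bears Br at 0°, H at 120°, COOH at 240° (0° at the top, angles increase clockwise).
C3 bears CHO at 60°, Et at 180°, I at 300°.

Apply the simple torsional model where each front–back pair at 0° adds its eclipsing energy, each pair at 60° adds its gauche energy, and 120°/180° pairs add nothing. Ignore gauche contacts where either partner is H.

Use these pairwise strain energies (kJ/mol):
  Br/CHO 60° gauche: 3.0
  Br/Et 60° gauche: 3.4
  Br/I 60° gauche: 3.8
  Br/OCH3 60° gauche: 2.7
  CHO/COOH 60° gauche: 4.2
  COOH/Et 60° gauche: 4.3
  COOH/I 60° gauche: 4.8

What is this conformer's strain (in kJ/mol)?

This conformer (staggered): Br(0°)/CHO(60°) gauche 3.0; Br(0°)/I(300°) gauche 3.8; COOH(240°)/Et(180°) gauche 4.3; COOH(240°)/I(300°) gauche 4.8 → 15.9 kJ/mol.

15.9 kJ/mol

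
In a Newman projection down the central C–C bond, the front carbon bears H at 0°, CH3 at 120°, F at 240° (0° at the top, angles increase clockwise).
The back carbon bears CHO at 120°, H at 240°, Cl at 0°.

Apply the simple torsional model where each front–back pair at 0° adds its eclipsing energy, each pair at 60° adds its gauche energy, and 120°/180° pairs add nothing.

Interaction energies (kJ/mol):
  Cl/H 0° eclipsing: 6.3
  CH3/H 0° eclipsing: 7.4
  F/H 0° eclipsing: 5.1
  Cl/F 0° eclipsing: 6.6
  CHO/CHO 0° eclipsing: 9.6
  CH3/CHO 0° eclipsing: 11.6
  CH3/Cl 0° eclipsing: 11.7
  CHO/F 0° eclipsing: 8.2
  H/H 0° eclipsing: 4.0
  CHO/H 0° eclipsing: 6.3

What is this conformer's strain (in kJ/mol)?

This conformer is eclipsed. H at 0° is eclipsed with Cl at 0° (6.3); CH3 at 120° is eclipsed with CHO at 120° (11.6); F at 240° is eclipsed with H at 240° (5.1). Total 23.0 kJ/mol.

23.0 kJ/mol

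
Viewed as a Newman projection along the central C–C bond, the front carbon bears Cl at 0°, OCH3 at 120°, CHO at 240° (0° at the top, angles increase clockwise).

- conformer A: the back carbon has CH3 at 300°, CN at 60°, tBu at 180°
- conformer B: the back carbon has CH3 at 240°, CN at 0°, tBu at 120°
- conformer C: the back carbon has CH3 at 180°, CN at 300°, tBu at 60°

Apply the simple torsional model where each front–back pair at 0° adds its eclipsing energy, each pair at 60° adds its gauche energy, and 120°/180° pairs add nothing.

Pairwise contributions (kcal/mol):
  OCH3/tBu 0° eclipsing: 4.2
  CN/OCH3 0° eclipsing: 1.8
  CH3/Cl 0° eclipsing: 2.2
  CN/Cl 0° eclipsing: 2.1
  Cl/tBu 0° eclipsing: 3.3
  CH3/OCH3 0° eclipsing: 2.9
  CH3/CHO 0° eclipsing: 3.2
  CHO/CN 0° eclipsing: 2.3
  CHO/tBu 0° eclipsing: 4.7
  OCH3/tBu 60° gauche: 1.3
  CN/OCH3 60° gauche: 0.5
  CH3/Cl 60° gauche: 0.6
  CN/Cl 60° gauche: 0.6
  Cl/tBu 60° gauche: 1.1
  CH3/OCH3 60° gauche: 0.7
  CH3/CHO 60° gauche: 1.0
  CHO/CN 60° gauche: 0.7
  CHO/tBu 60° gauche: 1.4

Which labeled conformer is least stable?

A (staggered): Cl(0°)/CH3(300°) gauche 0.6; Cl(0°)/CN(60°) gauche 0.6; OCH3(120°)/CN(60°) gauche 0.5; OCH3(120°)/tBu(180°) gauche 1.3; CHO(240°)/CH3(300°) gauche 1.0; CHO(240°)/tBu(180°) gauche 1.4 → 5.4 kcal/mol.
B (eclipsed): Cl(0°)/CN(0°) eclipsed 2.1; OCH3(120°)/tBu(120°) eclipsed 4.2; CHO(240°)/CH3(240°) eclipsed 3.2 → 9.5 kcal/mol.
C (staggered): Cl(0°)/CN(300°) gauche 0.6; Cl(0°)/tBu(60°) gauche 1.1; OCH3(120°)/CH3(180°) gauche 0.7; OCH3(120°)/tBu(60°) gauche 1.3; CHO(240°)/CH3(180°) gauche 1.0; CHO(240°)/CN(300°) gauche 0.7 → 5.4 kcal/mol.
B has the highest total (9.5 kcal/mol).

B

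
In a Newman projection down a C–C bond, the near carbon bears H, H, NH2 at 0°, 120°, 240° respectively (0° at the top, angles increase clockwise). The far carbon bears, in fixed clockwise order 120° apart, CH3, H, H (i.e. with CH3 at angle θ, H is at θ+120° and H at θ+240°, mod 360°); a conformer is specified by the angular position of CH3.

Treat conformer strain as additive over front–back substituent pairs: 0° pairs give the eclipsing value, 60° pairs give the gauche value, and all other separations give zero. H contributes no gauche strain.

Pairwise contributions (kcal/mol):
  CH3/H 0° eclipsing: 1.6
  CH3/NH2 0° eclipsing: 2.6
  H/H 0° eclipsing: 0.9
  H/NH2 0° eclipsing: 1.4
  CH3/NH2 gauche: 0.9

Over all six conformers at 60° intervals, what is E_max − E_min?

4.4 kcal/mol

CH3 at 0° (eclipsed): H–CH3 eclipsed, H–H eclipsed, NH2–H eclipsed; 1.6 + 0.9 + 1.4 = 3.9 kcal/mol.
CH3 at 60° (staggered): no non-H gauche contacts → 0.0 kcal/mol.
CH3 at 120° (eclipsed): H–H eclipsed, H–CH3 eclipsed, NH2–H eclipsed; 0.9 + 1.6 + 1.4 = 3.9 kcal/mol.
CH3 at 180° (staggered): NH2–CH3 gauche; 0.9 = 0.9 kcal/mol.
CH3 at 240° (eclipsed): H–H eclipsed, H–H eclipsed, NH2–CH3 eclipsed; 0.9 + 0.9 + 2.6 = 4.4 kcal/mol.
CH3 at 300° (staggered): NH2–CH3 gauche; 0.9 = 0.9 kcal/mol.
Max at 240° (4.4 kcal/mol), min at 60° (0.0 kcal/mol); barrier = 4.4 kcal/mol.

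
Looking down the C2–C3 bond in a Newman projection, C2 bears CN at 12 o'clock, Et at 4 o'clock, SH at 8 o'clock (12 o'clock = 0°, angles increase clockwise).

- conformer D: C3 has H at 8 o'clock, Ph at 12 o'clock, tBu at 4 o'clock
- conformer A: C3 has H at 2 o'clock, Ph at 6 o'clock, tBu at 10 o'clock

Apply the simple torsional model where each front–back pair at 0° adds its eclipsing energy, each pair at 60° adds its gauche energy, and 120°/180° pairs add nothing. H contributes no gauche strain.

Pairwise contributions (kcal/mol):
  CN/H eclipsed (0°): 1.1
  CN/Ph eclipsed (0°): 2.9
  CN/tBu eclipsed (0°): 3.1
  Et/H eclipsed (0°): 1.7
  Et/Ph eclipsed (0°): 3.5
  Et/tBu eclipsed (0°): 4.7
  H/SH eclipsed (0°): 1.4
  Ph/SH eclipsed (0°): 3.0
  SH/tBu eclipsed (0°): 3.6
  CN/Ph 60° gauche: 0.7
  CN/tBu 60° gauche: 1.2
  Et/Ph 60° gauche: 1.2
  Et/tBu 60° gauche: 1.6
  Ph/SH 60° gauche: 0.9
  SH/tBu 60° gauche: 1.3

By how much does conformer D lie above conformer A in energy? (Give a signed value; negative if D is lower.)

D is eclipsed. CN at 0° is eclipsed with Ph at 0° (2.9); Et at 120° is eclipsed with tBu at 120° (4.7); SH at 240° is eclipsed with H at 240° (1.4). Total 9.0 kcal/mol.
A is staggered. CN at 0° is gauche with tBu at 300° (1.2); Et at 120° is gauche with Ph at 180° (1.2); SH at 240° is gauche with Ph at 180° (0.9); SH at 240° is gauche with tBu at 300° (1.3). Total 4.6 kcal/mol.
E(D) − E(A) = 9.0 − 4.6 = +4.4 kcal/mol.

+4.4 kcal/mol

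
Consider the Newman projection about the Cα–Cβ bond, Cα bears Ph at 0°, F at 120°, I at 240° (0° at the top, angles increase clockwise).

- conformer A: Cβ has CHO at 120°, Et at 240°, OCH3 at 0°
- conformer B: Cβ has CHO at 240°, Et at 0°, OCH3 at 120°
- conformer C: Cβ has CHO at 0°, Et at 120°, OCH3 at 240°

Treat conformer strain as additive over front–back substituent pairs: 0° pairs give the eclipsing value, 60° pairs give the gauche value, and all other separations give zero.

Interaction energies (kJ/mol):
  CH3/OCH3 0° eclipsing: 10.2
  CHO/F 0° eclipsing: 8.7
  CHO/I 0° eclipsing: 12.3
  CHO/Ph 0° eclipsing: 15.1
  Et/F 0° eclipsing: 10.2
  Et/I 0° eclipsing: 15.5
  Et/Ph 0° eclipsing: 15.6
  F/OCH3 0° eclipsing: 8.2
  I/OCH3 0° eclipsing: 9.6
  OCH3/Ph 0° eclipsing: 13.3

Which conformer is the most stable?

A (eclipsed): Ph(0°)/OCH3(0°) eclipsed 13.3; F(120°)/CHO(120°) eclipsed 8.7; I(240°)/Et(240°) eclipsed 15.5 → 37.5 kJ/mol.
B (eclipsed): Ph(0°)/Et(0°) eclipsed 15.6; F(120°)/OCH3(120°) eclipsed 8.2; I(240°)/CHO(240°) eclipsed 12.3 → 36.1 kJ/mol.
C (eclipsed): Ph(0°)/CHO(0°) eclipsed 15.1; F(120°)/Et(120°) eclipsed 10.2; I(240°)/OCH3(240°) eclipsed 9.6 → 34.9 kJ/mol.
C has the lowest total (34.9 kJ/mol).

C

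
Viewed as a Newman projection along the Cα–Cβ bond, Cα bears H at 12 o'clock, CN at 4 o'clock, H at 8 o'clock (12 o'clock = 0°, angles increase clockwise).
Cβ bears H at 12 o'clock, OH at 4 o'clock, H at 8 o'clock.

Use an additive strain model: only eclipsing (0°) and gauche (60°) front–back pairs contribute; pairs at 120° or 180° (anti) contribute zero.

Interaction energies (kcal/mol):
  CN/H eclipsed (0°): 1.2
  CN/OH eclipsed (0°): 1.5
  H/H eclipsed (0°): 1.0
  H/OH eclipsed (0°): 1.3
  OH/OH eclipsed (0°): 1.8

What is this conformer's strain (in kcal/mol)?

3.5 kcal/mol

This conformer (eclipsed): H(0°)/H(0°) eclipsed 1.0; CN(120°)/OH(120°) eclipsed 1.5; H(240°)/H(240°) eclipsed 1.0 → 3.5 kcal/mol.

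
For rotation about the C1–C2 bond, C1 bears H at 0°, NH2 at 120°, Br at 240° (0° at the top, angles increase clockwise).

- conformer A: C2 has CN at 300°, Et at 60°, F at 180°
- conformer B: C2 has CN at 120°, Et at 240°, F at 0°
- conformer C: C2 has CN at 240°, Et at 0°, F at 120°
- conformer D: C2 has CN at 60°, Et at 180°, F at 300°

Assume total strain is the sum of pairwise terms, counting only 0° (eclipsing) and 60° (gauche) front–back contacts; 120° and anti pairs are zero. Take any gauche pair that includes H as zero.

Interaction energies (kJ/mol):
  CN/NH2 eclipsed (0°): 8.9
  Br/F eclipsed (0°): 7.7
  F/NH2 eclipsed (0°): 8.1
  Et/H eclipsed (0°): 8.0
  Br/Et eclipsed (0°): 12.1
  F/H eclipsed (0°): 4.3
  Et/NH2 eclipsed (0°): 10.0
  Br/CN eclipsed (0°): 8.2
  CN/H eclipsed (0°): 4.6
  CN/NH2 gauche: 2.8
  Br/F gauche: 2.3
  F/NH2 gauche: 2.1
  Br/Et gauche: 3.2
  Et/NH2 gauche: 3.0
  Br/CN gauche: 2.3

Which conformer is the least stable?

A (staggered): NH2(120°)/Et(60°) gauche 3.0; NH2(120°)/F(180°) gauche 2.1; Br(240°)/CN(300°) gauche 2.3; Br(240°)/F(180°) gauche 2.3 → 9.7 kJ/mol.
B (eclipsed): H(0°)/F(0°) eclipsed 4.3; NH2(120°)/CN(120°) eclipsed 8.9; Br(240°)/Et(240°) eclipsed 12.1 → 25.3 kJ/mol.
C (eclipsed): H(0°)/Et(0°) eclipsed 8.0; NH2(120°)/F(120°) eclipsed 8.1; Br(240°)/CN(240°) eclipsed 8.2 → 24.3 kJ/mol.
D (staggered): NH2(120°)/CN(60°) gauche 2.8; NH2(120°)/Et(180°) gauche 3.0; Br(240°)/Et(180°) gauche 3.2; Br(240°)/F(300°) gauche 2.3 → 11.3 kJ/mol.
B has the highest total (25.3 kJ/mol).

B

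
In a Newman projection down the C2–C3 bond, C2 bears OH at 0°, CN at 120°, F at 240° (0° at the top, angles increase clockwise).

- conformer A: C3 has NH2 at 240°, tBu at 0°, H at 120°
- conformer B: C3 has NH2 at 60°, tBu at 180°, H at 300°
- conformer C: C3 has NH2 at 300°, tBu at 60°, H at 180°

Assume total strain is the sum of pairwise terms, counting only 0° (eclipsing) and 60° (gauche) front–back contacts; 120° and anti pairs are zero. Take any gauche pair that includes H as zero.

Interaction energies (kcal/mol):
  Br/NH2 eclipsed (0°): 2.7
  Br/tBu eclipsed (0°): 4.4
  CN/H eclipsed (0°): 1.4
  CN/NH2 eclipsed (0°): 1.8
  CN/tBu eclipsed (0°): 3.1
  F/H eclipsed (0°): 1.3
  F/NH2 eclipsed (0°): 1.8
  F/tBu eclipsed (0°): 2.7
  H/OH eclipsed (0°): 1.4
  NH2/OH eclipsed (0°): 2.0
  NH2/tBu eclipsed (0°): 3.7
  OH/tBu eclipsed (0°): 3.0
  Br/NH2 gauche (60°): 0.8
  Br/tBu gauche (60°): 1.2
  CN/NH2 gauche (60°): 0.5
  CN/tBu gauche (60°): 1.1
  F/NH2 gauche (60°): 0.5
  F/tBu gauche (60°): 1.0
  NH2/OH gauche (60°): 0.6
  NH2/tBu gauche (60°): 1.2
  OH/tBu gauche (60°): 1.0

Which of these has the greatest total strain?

A (eclipsed): OH–tBu eclipsed, CN–H eclipsed, F–NH2 eclipsed; 3.0 + 1.4 + 1.8 = 6.2 kcal/mol.
B (staggered): OH–NH2 gauche, CN–NH2 gauche, CN–tBu gauche, F–tBu gauche; 0.6 + 0.5 + 1.1 + 1.0 = 3.2 kcal/mol.
C (staggered): OH–NH2 gauche, OH–tBu gauche, CN–tBu gauche, F–NH2 gauche; 0.6 + 1.0 + 1.1 + 0.5 = 3.2 kcal/mol.
A has the highest total (6.2 kcal/mol).

A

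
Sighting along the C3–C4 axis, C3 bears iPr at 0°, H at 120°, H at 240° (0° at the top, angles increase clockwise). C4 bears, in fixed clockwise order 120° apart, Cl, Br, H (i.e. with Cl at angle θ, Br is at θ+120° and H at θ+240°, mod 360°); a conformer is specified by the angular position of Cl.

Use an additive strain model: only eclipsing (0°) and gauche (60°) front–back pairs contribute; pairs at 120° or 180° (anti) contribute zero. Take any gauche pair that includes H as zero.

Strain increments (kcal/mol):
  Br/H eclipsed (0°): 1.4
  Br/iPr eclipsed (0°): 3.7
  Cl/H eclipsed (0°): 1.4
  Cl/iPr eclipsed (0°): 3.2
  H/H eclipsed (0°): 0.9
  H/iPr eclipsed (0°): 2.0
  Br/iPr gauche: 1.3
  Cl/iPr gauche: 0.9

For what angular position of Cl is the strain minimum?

Cl at 0° (eclipsed): iPr–Cl eclipsed, H–Br eclipsed, H–H eclipsed; 3.2 + 1.4 + 0.9 = 5.5 kcal/mol.
Cl at 60° (staggered): iPr–Cl gauche; 0.9 = 0.9 kcal/mol.
Cl at 120° (eclipsed): iPr–H eclipsed, H–Cl eclipsed, H–Br eclipsed; 2.0 + 1.4 + 1.4 = 4.8 kcal/mol.
Cl at 180° (staggered): iPr–Br gauche; 1.3 = 1.3 kcal/mol.
Cl at 240° (eclipsed): iPr–Br eclipsed, H–H eclipsed, H–Cl eclipsed; 3.7 + 0.9 + 1.4 = 6.0 kcal/mol.
Cl at 300° (staggered): iPr–Cl gauche, iPr–Br gauche; 0.9 + 1.3 = 2.2 kcal/mol.
The minimum (0.9 kcal/mol) occurs with Cl at 60°.

60°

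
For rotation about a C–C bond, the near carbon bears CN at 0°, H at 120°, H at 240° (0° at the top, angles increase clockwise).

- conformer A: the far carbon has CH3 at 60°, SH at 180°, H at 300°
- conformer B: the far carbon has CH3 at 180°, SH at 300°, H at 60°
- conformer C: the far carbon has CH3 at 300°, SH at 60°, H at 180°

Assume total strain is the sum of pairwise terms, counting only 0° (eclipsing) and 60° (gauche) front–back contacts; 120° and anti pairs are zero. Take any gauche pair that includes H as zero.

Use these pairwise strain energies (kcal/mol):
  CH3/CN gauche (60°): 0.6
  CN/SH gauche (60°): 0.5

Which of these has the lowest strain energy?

B

A is staggered. CN at 0° is gauche with CH3 at 60° (0.6). Total 0.6 kcal/mol.
B is staggered. CN at 0° is gauche with SH at 300° (0.5). Total 0.5 kcal/mol.
C is staggered. CN at 0° is gauche with CH3 at 300° (0.6); CN at 0° is gauche with SH at 60° (0.5). Total 1.1 kcal/mol.
B has the lowest total (0.5 kcal/mol).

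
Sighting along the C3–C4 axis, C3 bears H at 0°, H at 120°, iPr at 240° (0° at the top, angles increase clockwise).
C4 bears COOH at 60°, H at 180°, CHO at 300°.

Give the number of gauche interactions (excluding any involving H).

1

Non-H gauche pairs: iPr(240°)/CHO(300°) — 1 interaction.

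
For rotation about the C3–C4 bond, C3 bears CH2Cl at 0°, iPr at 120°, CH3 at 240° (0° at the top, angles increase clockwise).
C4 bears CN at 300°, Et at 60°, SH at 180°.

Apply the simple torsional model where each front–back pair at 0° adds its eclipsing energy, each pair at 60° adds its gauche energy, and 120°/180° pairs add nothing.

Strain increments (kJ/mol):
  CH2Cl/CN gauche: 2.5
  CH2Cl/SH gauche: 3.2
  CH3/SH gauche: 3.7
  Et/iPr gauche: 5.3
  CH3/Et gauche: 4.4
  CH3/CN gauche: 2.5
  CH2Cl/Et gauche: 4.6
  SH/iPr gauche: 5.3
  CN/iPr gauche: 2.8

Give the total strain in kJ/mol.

This conformer (staggered): CH2Cl(0°)/CN(300°) gauche 2.5; CH2Cl(0°)/Et(60°) gauche 4.6; iPr(120°)/Et(60°) gauche 5.3; iPr(120°)/SH(180°) gauche 5.3; CH3(240°)/CN(300°) gauche 2.5; CH3(240°)/SH(180°) gauche 3.7 → 23.9 kJ/mol.

23.9 kJ/mol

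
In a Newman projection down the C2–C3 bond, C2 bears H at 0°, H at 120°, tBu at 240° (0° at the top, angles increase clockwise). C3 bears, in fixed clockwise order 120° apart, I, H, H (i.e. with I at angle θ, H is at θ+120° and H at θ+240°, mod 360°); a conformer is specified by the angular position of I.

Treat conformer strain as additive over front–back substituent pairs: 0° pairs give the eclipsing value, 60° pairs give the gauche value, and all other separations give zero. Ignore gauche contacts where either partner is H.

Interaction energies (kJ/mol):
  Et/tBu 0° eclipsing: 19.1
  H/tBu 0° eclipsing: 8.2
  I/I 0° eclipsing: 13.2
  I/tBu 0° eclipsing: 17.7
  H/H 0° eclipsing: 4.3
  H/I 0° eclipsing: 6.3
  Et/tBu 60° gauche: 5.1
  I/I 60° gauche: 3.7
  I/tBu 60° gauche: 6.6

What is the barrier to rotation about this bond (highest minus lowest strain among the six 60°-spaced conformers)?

I at 0° (eclipsed): H(0°)/I(0°) eclipsed 6.3; H(120°)/H(120°) eclipsed 4.3; tBu(240°)/H(240°) eclipsed 8.2 → 18.8 kJ/mol.
I at 60° (staggered): no non-H gauche contacts → 0.0 kJ/mol.
I at 120° (eclipsed): H(0°)/H(0°) eclipsed 4.3; H(120°)/I(120°) eclipsed 6.3; tBu(240°)/H(240°) eclipsed 8.2 → 18.8 kJ/mol.
I at 180° (staggered): tBu(240°)/I(180°) gauche 6.6 → 6.6 kJ/mol.
I at 240° (eclipsed): H(0°)/H(0°) eclipsed 4.3; H(120°)/H(120°) eclipsed 4.3; tBu(240°)/I(240°) eclipsed 17.7 → 26.3 kJ/mol.
I at 300° (staggered): tBu(240°)/I(300°) gauche 6.6 → 6.6 kJ/mol.
Max at 240° (26.3 kJ/mol), min at 60° (0.0 kJ/mol); barrier = 26.3 kJ/mol.

26.3 kJ/mol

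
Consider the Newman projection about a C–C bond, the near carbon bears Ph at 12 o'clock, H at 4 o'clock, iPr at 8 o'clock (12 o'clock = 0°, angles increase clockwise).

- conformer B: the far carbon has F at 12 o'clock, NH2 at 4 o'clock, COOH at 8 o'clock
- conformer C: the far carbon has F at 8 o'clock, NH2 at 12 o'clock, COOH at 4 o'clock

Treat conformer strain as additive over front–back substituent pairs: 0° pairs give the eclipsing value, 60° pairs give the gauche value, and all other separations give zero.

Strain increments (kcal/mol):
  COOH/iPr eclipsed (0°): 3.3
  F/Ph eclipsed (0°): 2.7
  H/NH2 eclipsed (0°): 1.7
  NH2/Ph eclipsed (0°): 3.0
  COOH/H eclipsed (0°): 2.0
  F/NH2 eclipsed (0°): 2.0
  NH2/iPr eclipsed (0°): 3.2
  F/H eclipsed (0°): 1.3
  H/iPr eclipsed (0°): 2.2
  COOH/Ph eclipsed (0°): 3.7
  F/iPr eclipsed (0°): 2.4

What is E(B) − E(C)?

+0.3 kcal/mol

B is eclipsed. Ph at 0° is eclipsed with F at 0° (2.7); H at 120° is eclipsed with NH2 at 120° (1.7); iPr at 240° is eclipsed with COOH at 240° (3.3). Total 7.7 kcal/mol.
C is eclipsed. Ph at 0° is eclipsed with NH2 at 0° (3.0); H at 120° is eclipsed with COOH at 120° (2.0); iPr at 240° is eclipsed with F at 240° (2.4). Total 7.4 kcal/mol.
E(B) − E(C) = 7.7 − 7.4 = +0.3 kcal/mol.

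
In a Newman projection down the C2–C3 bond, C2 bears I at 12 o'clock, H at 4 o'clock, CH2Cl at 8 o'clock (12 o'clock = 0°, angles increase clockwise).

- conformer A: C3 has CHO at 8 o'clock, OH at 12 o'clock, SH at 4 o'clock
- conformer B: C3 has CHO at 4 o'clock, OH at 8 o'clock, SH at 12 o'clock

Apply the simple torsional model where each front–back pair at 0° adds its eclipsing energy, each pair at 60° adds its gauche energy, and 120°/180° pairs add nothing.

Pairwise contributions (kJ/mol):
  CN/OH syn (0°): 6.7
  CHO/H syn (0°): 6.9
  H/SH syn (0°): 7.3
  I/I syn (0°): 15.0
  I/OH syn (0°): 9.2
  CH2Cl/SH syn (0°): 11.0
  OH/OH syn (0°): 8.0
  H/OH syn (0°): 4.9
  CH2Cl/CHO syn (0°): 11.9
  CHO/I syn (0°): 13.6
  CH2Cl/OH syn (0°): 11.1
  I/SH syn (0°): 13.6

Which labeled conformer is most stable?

A

A (eclipsed): I–OH eclipsed, H–SH eclipsed, CH2Cl–CHO eclipsed; 9.2 + 7.3 + 11.9 = 28.4 kJ/mol.
B (eclipsed): I–SH eclipsed, H–CHO eclipsed, CH2Cl–OH eclipsed; 13.6 + 6.9 + 11.1 = 31.6 kJ/mol.
A has the lowest total (28.4 kJ/mol).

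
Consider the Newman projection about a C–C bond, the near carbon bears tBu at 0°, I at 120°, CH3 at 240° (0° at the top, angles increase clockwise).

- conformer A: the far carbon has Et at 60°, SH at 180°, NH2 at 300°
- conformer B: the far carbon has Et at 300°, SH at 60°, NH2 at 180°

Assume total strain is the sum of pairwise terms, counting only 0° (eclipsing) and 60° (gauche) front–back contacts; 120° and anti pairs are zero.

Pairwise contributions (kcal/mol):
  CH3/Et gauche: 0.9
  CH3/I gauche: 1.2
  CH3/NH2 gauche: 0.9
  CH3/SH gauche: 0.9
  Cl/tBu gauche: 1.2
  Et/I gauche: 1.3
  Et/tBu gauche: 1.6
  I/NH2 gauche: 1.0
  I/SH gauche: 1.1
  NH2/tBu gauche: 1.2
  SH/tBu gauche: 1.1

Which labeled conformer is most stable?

B

A (staggered): tBu–Et gauche, tBu–NH2 gauche, I–Et gauche, I–SH gauche, CH3–SH gauche, CH3–NH2 gauche; 1.6 + 1.2 + 1.3 + 1.1 + 0.9 + 0.9 = 7.0 kcal/mol.
B (staggered): tBu–Et gauche, tBu–SH gauche, I–SH gauche, I–NH2 gauche, CH3–Et gauche, CH3–NH2 gauche; 1.6 + 1.1 + 1.1 + 1.0 + 0.9 + 0.9 = 6.6 kcal/mol.
B has the lowest total (6.6 kcal/mol).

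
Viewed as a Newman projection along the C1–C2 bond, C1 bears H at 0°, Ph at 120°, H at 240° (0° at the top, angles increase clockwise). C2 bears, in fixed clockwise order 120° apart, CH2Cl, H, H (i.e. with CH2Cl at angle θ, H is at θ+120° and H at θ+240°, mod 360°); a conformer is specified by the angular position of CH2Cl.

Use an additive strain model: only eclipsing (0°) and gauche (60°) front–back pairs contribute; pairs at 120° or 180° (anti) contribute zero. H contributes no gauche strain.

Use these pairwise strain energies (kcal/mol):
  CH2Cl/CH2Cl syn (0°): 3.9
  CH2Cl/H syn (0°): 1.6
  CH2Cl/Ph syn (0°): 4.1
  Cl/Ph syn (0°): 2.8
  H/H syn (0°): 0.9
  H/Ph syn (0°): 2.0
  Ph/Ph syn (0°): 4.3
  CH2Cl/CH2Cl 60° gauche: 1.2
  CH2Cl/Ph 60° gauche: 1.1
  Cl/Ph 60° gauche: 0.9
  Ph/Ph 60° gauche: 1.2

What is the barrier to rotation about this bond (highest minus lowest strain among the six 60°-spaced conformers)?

5.9 kcal/mol

CH2Cl at 0° (eclipsed): H(0°)/CH2Cl(0°) eclipsed 1.6; Ph(120°)/H(120°) eclipsed 2.0; H(240°)/H(240°) eclipsed 0.9 → 4.5 kcal/mol.
CH2Cl at 60° (staggered): Ph(120°)/CH2Cl(60°) gauche 1.1 → 1.1 kcal/mol.
CH2Cl at 120° (eclipsed): H(0°)/H(0°) eclipsed 0.9; Ph(120°)/CH2Cl(120°) eclipsed 4.1; H(240°)/H(240°) eclipsed 0.9 → 5.9 kcal/mol.
CH2Cl at 180° (staggered): Ph(120°)/CH2Cl(180°) gauche 1.1 → 1.1 kcal/mol.
CH2Cl at 240° (eclipsed): H(0°)/H(0°) eclipsed 0.9; Ph(120°)/H(120°) eclipsed 2.0; H(240°)/CH2Cl(240°) eclipsed 1.6 → 4.5 kcal/mol.
CH2Cl at 300° (staggered): no non-H gauche contacts → 0.0 kcal/mol.
Max at 120° (5.9 kcal/mol), min at 300° (0.0 kcal/mol); barrier = 5.9 kcal/mol.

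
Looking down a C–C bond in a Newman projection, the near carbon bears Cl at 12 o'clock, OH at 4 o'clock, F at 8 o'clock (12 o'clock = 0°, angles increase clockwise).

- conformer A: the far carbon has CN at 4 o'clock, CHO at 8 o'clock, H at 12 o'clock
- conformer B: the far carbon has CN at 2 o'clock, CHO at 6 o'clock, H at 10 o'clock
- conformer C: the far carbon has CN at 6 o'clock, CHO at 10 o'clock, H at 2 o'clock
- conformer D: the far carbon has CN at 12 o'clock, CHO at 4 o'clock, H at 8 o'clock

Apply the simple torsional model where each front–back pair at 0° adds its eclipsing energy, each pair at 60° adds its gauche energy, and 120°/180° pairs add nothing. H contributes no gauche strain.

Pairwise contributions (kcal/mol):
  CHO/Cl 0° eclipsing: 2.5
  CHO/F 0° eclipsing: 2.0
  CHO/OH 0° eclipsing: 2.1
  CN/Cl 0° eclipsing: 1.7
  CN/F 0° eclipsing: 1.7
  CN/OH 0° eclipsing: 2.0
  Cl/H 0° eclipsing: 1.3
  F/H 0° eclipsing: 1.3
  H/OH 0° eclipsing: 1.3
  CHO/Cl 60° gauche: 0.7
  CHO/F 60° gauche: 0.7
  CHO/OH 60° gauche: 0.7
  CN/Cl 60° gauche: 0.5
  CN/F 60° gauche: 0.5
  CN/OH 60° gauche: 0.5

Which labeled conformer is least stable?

A (eclipsed): Cl–H eclipsed, OH–CN eclipsed, F–CHO eclipsed; 1.3 + 2.0 + 2.0 = 5.3 kcal/mol.
B (staggered): Cl–CN gauche, OH–CN gauche, OH–CHO gauche, F–CHO gauche; 0.5 + 0.5 + 0.7 + 0.7 = 2.4 kcal/mol.
C (staggered): Cl–CHO gauche, OH–CN gauche, F–CN gauche, F–CHO gauche; 0.7 + 0.5 + 0.5 + 0.7 = 2.4 kcal/mol.
D (eclipsed): Cl–CN eclipsed, OH–CHO eclipsed, F–H eclipsed; 1.7 + 2.1 + 1.3 = 5.1 kcal/mol.
A has the highest total (5.3 kcal/mol).

A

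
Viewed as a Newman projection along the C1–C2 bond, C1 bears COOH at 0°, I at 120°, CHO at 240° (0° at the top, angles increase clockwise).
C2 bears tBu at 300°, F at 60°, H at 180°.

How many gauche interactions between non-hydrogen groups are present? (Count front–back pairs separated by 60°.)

Non-H gauche pairs: COOH(0°)/tBu(300°); COOH(0°)/F(60°); I(120°)/F(60°); CHO(240°)/tBu(300°) — 4 interactions.

4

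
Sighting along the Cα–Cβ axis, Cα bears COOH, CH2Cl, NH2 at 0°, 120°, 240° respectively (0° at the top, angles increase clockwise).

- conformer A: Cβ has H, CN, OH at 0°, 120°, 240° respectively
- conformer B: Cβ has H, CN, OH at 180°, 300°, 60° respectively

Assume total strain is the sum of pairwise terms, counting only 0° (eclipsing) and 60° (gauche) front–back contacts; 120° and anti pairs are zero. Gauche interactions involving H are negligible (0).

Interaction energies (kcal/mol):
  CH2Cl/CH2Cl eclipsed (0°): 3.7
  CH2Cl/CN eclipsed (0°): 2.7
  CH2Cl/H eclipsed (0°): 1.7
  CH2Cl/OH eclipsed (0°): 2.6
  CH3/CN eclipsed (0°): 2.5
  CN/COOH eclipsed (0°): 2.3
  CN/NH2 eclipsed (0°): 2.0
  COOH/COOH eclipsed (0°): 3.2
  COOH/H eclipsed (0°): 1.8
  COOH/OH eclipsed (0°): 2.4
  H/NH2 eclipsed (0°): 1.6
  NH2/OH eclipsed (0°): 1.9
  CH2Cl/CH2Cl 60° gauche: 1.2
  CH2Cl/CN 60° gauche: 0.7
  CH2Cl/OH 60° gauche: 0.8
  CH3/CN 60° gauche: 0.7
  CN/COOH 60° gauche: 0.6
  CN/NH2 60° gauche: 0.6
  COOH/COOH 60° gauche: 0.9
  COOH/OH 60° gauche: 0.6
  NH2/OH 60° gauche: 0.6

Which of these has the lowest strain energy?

A is eclipsed. COOH at 0° is eclipsed with H at 0° (1.8); CH2Cl at 120° is eclipsed with CN at 120° (2.7); NH2 at 240° is eclipsed with OH at 240° (1.9). Total 6.4 kcal/mol.
B is staggered. COOH at 0° is gauche with CN at 300° (0.6); COOH at 0° is gauche with OH at 60° (0.6); CH2Cl at 120° is gauche with OH at 60° (0.8); NH2 at 240° is gauche with CN at 300° (0.6). Total 2.6 kcal/mol.
B has the lowest total (2.6 kcal/mol).

B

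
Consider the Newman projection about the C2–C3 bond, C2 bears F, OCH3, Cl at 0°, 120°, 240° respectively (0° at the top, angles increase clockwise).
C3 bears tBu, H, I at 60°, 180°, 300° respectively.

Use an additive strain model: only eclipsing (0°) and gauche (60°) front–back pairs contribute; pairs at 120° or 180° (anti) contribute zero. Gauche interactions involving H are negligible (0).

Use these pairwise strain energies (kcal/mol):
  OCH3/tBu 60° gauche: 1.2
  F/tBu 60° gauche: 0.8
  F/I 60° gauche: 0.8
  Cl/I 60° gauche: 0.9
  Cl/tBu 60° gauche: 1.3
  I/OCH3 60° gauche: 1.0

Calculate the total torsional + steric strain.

This conformer (staggered): F–tBu gauche, F–I gauche, OCH3–tBu gauche, Cl–I gauche; 0.8 + 0.8 + 1.2 + 0.9 = 3.7 kcal/mol.

3.7 kcal/mol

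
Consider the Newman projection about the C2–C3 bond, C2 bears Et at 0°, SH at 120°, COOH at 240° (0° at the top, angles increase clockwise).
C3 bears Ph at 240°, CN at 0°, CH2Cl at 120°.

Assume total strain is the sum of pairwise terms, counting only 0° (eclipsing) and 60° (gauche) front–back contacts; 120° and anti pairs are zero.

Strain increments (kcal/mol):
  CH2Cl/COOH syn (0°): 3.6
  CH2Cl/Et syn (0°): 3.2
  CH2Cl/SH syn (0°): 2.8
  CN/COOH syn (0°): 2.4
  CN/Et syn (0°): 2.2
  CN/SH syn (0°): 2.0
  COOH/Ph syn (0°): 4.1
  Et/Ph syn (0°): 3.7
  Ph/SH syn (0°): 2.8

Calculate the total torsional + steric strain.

This conformer is eclipsed. Et at 0° is eclipsed with CN at 0° (2.2); SH at 120° is eclipsed with CH2Cl at 120° (2.8); COOH at 240° is eclipsed with Ph at 240° (4.1). Total 9.1 kcal/mol.

9.1 kcal/mol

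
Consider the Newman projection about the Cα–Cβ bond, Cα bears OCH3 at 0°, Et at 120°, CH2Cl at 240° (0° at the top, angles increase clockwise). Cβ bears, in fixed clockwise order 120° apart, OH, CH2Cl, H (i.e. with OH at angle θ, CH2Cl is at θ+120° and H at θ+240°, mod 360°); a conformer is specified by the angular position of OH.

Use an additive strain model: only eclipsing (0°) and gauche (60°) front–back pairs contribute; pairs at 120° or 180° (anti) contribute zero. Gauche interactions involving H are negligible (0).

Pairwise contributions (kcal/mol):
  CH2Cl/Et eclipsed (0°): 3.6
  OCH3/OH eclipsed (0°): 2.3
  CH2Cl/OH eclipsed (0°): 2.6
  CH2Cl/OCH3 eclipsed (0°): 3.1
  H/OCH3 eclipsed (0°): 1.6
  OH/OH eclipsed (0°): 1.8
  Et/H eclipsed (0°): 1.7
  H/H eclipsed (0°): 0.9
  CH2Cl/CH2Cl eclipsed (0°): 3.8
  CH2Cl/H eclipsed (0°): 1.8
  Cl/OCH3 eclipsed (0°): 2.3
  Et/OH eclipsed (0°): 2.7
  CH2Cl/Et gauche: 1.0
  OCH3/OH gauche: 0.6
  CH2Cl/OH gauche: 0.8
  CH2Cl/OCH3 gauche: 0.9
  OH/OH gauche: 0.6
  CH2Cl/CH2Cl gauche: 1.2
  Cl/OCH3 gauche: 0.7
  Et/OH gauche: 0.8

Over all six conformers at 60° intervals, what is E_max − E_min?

OH at 0° is eclipsed. OCH3 at 0° is eclipsed with OH at 0° (2.3); Et at 120° is eclipsed with CH2Cl at 120° (3.6); CH2Cl at 240° is eclipsed with H at 240° (1.8). Total 7.7 kcal/mol.
OH at 60° is staggered. OCH3 at 0° is gauche with OH at 60° (0.6); Et at 120° is gauche with OH at 60° (0.8); Et at 120° is gauche with CH2Cl at 180° (1.0); CH2Cl at 240° is gauche with CH2Cl at 180° (1.2). Total 3.6 kcal/mol.
OH at 120° is eclipsed. OCH3 at 0° is eclipsed with H at 0° (1.6); Et at 120° is eclipsed with OH at 120° (2.7); CH2Cl at 240° is eclipsed with CH2Cl at 240° (3.8). Total 8.1 kcal/mol.
OH at 180° is staggered. OCH3 at 0° is gauche with CH2Cl at 300° (0.9); Et at 120° is gauche with OH at 180° (0.8); CH2Cl at 240° is gauche with OH at 180° (0.8); CH2Cl at 240° is gauche with CH2Cl at 300° (1.2). Total 3.7 kcal/mol.
OH at 240° is eclipsed. OCH3 at 0° is eclipsed with CH2Cl at 0° (3.1); Et at 120° is eclipsed with H at 120° (1.7); CH2Cl at 240° is eclipsed with OH at 240° (2.6). Total 7.4 kcal/mol.
OH at 300° is staggered. OCH3 at 0° is gauche with OH at 300° (0.6); OCH3 at 0° is gauche with CH2Cl at 60° (0.9); Et at 120° is gauche with CH2Cl at 60° (1.0); CH2Cl at 240° is gauche with OH at 300° (0.8). Total 3.3 kcal/mol.
Max at 120° (8.1 kcal/mol), min at 300° (3.3 kcal/mol); barrier = 4.8 kcal/mol.

4.8 kcal/mol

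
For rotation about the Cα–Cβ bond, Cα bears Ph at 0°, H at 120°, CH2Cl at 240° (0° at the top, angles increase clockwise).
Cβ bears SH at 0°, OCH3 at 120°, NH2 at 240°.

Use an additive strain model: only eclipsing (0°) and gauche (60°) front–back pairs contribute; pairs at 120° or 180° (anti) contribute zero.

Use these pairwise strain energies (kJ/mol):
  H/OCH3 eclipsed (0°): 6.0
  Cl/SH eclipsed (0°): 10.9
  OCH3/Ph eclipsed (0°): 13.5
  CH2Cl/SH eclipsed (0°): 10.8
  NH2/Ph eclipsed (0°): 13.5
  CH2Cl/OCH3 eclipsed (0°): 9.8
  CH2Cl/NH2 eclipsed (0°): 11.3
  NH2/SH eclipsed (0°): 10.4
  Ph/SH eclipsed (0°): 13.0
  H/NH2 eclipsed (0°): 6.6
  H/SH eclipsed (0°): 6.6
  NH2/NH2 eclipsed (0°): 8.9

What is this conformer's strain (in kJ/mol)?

30.3 kJ/mol

This conformer (eclipsed): Ph–SH eclipsed, H–OCH3 eclipsed, CH2Cl–NH2 eclipsed; 13.0 + 6.0 + 11.3 = 30.3 kJ/mol.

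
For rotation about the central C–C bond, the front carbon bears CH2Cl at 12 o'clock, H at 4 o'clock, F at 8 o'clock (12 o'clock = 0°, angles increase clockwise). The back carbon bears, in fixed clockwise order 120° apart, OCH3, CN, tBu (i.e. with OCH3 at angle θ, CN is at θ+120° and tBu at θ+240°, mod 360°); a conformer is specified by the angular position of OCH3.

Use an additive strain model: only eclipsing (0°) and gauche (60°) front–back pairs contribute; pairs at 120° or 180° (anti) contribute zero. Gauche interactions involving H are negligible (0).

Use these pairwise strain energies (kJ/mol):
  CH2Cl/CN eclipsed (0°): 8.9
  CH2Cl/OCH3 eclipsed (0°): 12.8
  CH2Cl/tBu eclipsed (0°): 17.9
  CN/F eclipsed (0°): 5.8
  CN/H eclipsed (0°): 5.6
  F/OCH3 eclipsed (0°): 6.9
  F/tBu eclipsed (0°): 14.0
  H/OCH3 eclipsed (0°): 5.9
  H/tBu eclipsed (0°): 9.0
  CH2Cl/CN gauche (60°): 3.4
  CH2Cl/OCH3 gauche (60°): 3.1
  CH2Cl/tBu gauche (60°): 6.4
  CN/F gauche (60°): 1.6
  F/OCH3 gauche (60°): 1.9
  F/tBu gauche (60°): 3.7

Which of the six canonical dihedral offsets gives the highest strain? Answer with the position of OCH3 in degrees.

OCH3 at 0° (eclipsed): CH2Cl–OCH3 eclipsed, H–CN eclipsed, F–tBu eclipsed; 12.8 + 5.6 + 14.0 = 32.4 kJ/mol.
OCH3 at 60° (staggered): CH2Cl–OCH3 gauche, CH2Cl–tBu gauche, F–CN gauche, F–tBu gauche; 3.1 + 6.4 + 1.6 + 3.7 = 14.8 kJ/mol.
OCH3 at 120° (eclipsed): CH2Cl–tBu eclipsed, H–OCH3 eclipsed, F–CN eclipsed; 17.9 + 5.9 + 5.8 = 29.6 kJ/mol.
OCH3 at 180° (staggered): CH2Cl–CN gauche, CH2Cl–tBu gauche, F–OCH3 gauche, F–CN gauche; 3.4 + 6.4 + 1.9 + 1.6 = 13.3 kJ/mol.
OCH3 at 240° (eclipsed): CH2Cl–CN eclipsed, H–tBu eclipsed, F–OCH3 eclipsed; 8.9 + 9.0 + 6.9 = 24.8 kJ/mol.
OCH3 at 300° (staggered): CH2Cl–OCH3 gauche, CH2Cl–CN gauche, F–OCH3 gauche, F–tBu gauche; 3.1 + 3.4 + 1.9 + 3.7 = 12.1 kJ/mol.
The maximum (32.4 kJ/mol) occurs with OCH3 at 0°.

0°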